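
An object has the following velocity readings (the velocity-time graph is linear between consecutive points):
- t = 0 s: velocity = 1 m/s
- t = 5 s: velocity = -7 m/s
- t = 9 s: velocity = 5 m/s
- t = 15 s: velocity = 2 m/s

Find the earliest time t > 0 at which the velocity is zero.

v changes sign on 0–5 s (from 1 to -7); the graph is linear there, so v = 0 at t = 0 + (-1)·(5 − 0)/(-7 − 1) = 0.625 s.

t = 0.625 s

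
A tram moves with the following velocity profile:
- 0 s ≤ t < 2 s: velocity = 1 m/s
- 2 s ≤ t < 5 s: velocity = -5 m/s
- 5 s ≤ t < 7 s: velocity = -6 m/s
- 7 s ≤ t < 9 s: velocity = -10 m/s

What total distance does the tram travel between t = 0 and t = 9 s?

49 m

Distance (not displacement) is the total path length: add the absolute areas under v-t.
0–2 s: |1| × 2 = 2 m
2–5 s: |-5| × 3 = 15 m
5–7 s: |-6| × 2 = 12 m
7–9 s: |-10| × 2 = 20 m
Total distance = 49 m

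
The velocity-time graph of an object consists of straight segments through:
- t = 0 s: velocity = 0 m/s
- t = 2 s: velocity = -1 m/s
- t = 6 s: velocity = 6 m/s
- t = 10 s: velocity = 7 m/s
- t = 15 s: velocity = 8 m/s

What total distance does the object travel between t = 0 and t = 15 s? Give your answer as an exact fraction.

1051/14 m

Distance (not displacement) is the total path length: add the absolute areas under v-t.
0–2 s: |½(0 + -1)(2)| = 1 m
2–6 s: v = 0 at t = 18/7 s; triangle areas 2/7 + 72/7 = 74/7 m
6–10 s: |½(6 + 7)(4)| = 26 m
10–15 s: |½(7 + 8)(5)| = 37.5 m
Total distance = 1051/14 m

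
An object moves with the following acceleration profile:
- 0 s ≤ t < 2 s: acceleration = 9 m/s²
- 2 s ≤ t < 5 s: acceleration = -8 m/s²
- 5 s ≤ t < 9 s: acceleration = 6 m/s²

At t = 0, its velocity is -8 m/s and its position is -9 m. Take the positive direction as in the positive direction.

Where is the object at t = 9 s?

-21 m

On each constant-a segment, Δv = aΔt and Δx = v₀Δt + ½aΔt²; chain segment to segment.
0–2 s: v starts -8 m/s; Δx = -8·2 + ½·9·2² = 2 m; v ends 10 m/s.
2–5 s: v starts 10 m/s; Δx = 10·3 + ½·-8·3² = -6 m; v ends -14 m/s.
5–9 s: v starts -14 m/s; Δx = -14·4 + ½·6·4² = -8 m; v ends 10 m/s.
x(9) = -9 + Σ Δx = -21 m.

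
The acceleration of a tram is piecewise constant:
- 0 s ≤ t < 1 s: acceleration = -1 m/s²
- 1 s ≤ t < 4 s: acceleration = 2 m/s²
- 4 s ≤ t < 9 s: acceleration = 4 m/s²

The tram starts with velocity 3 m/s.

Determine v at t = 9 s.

Δv equals the area under the a-t graph; then v = v₀ + Δv.
0–1 s: -1 × 1 = -1 m/s
1–4 s: 2 × 3 = 6 m/s
4–9 s: 4 × 5 = 20 m/s
Δv = 25 m/s, so v(9) = 3 + (25) = 28 m/s.

28 m/s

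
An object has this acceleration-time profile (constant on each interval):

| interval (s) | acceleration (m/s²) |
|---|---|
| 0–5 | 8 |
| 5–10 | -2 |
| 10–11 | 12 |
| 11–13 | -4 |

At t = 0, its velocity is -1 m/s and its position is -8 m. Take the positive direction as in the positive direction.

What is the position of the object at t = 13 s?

On each constant-a segment, Δv = aΔt and Δx = v₀Δt + ½aΔt²; chain segment to segment.
0–5 s: v starts -1 m/s; Δx = -1·5 + ½·8·5² = 95 m; v ends 39 m/s.
5–10 s: v starts 39 m/s; Δx = 39·5 + ½·-2·5² = 170 m; v ends 29 m/s.
10–11 s: v starts 29 m/s; Δx = 29·1 + ½·12·1² = 35 m; v ends 41 m/s.
11–13 s: v starts 41 m/s; Δx = 41·2 + ½·-4·2² = 74 m; v ends 33 m/s.
x(13) = -8 + Σ Δx = 366 m.

366 m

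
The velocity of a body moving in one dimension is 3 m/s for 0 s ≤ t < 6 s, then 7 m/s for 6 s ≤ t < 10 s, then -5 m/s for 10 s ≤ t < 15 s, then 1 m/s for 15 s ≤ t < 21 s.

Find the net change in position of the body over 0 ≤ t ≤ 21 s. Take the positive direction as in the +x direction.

Net displacement equals the area under the velocity-time graph (areas below the axis count negative).
0–6 s: 3 × 6 = 18 m
6–10 s: 7 × 4 = 28 m
10–15 s: -5 × 5 = -25 m
15–21 s: 1 × 6 = 6 m
Net displacement = 27 m

27 m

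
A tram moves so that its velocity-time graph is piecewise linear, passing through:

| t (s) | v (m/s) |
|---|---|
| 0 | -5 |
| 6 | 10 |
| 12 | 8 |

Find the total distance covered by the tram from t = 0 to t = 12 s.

Total distance travelled is ∫|v| dt — sum the magnitudes of each area piece.
0–6 s: v = 0 at t = 2 s; triangle areas 5 + 20 = 25 m
6–12 s: |½(10 + 8)(6)| = 54 m
Total distance = 79 m

79 m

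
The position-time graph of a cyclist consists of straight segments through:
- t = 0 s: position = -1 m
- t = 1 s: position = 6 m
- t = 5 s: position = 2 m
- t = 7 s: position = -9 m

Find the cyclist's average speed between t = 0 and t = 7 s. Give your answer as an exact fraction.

22/7 m/s

Average speed = (total path length)/(elapsed time); on a piecewise-linear x-t graph the path length is Σ|Δx|.
0–1 s: |Δx| = |6 − -1| = 7 m
1–5 s: |Δx| = |2 − 6| = 4 m
5–7 s: |Δx| = |-9 − 2| = 11 m
Total path = 22 m; average speed = 22/7 = 22/7 m/s.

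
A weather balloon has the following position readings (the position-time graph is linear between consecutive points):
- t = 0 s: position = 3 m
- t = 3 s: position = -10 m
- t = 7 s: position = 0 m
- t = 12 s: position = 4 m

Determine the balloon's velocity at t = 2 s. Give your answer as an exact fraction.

Velocity is the slope of the x-t graph on 0–3 s: (-10 − 3)/(3 − 0) = -13/3 m/s.

-13/3 m/s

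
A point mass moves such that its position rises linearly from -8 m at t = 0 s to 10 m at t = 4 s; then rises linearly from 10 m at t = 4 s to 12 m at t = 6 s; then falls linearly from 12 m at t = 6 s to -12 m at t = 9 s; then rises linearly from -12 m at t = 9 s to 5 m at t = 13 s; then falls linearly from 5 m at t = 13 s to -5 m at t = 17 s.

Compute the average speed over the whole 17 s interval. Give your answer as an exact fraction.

Average speed = (total path length)/(elapsed time); on a piecewise-linear x-t graph the path length is Σ|Δx|.
0–4 s: |Δx| = |10 − -8| = 18 m
4–6 s: |Δx| = |12 − 10| = 2 m
6–9 s: |Δx| = |-12 − 12| = 24 m
9–13 s: |Δx| = |5 − -12| = 17 m
13–17 s: |Δx| = |-5 − 5| = 10 m
Total path = 71 m; average speed = 71/17 = 71/17 m/s.

71/17 m/s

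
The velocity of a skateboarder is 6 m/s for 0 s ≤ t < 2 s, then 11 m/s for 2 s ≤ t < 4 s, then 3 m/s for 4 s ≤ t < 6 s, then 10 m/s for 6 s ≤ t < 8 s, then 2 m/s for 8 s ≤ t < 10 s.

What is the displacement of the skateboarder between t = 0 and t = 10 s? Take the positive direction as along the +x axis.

64 m

Net displacement equals the area under the velocity-time graph (areas below the axis count negative).
0–2 s: 6 × 2 = 12 m
2–4 s: 11 × 2 = 22 m
4–6 s: 3 × 2 = 6 m
6–8 s: 10 × 2 = 20 m
8–10 s: 2 × 2 = 4 m
Net displacement = 64 m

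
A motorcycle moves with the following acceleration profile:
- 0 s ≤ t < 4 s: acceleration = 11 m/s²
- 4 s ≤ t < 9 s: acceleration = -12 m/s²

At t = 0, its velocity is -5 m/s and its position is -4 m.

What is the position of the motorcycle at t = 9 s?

On each constant-a segment, Δv = aΔt and Δx = v₀Δt + ½aΔt²; chain segment to segment.
0–4 s: v starts -5 m/s; Δx = -5·4 + ½·11·4² = 68 m; v ends 39 m/s.
4–9 s: v starts 39 m/s; Δx = 39·5 + ½·-12·5² = 45 m; v ends -21 m/s.
x(9) = -4 + Σ Δx = 109 m.

109 m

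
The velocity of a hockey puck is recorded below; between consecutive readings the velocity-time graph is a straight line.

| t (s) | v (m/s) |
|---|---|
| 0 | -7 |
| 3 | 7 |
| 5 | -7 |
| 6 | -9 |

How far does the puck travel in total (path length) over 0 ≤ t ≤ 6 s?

25.5 m

Distance (not displacement) is the total path length: add the absolute areas under v-t.
0–3 s: v = 0 at t = 1.5 s; triangle areas 5.25 + 5.25 = 10.5 m
3–5 s: v = 0 at t = 4 s; triangle areas 3.5 + 3.5 = 7 m
5–6 s: |½(-7 + -9)(1)| = 8 m
Total distance = 25.5 m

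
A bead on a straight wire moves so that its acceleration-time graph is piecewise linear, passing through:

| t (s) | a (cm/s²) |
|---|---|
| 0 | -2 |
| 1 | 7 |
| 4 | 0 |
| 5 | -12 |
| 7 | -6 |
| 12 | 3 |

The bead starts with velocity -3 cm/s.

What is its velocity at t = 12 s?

-21.5 cm/s

Δv equals the area under the a-t graph; then v = v₀ + Δv.
0–1 s: ½(-2 + 7)(1) = 2.5 cm/s
1–4 s: ½(7 + 0)(3) = 10.5 cm/s
4–5 s: ½(0 + -12)(1) = -6 cm/s
5–7 s: ½(-12 + -6)(2) = -18 cm/s
7–12 s: ½(-6 + 3)(5) = -7.5 cm/s
Δv = -18.5 cm/s, so v(12) = -3 + (-18.5) = -21.5 cm/s.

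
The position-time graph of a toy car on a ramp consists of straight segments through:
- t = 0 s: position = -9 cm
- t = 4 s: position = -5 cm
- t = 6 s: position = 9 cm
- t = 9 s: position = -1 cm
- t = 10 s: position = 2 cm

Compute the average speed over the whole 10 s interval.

3.1 cm/s

Average speed = (total path length)/(elapsed time); on a piecewise-linear x-t graph the path length is Σ|Δx|.
0–4 s: |Δx| = |-5 − -9| = 4 cm
4–6 s: |Δx| = |9 − -5| = 14 cm
6–9 s: |Δx| = |-1 − 9| = 10 cm
9–10 s: |Δx| = |2 − -1| = 3 cm
Total path = 31 cm; average speed = 31/10 = 3.1 cm/s.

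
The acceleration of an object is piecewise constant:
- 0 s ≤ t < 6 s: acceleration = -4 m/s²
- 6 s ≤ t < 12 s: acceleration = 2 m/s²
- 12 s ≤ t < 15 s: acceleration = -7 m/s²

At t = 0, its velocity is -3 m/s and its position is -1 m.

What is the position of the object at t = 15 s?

On each constant-a segment, Δv = aΔt and Δx = v₀Δt + ½aΔt²; chain segment to segment.
0–6 s: v starts -3 m/s; Δx = -3·6 + ½·-4·6² = -90 m; v ends -27 m/s.
6–12 s: v starts -27 m/s; Δx = -27·6 + ½·2·6² = -126 m; v ends -15 m/s.
12–15 s: v starts -15 m/s; Δx = -15·3 + ½·-7·3² = -76.5 m; v ends -36 m/s.
x(15) = -1 + Σ Δx = -293.5 m.

-293.5 m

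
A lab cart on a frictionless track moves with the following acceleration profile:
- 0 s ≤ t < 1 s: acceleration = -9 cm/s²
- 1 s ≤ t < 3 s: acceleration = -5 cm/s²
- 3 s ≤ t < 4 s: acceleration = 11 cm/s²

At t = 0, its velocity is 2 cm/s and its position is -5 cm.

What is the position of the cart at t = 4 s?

-43 cm

On each constant-a segment, Δv = aΔt and Δx = v₀Δt + ½aΔt²; chain segment to segment.
0–1 s: v starts 2 cm/s; Δx = 2·1 + ½·-9·1² = -2.5 cm; v ends -7 cm/s.
1–3 s: v starts -7 cm/s; Δx = -7·2 + ½·-5·2² = -24 cm; v ends -17 cm/s.
3–4 s: v starts -17 cm/s; Δx = -17·1 + ½·11·1² = -11.5 cm; v ends -6 cm/s.
x(4) = -5 + Σ Δx = -43 cm.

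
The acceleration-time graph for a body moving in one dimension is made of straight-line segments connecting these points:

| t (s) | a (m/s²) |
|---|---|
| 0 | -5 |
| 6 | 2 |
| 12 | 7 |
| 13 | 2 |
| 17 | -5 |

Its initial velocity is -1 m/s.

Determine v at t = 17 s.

15.5 m/s

Δv equals the area under the a-t graph; then v = v₀ + Δv.
0–6 s: ½(-5 + 2)(6) = -9 m/s
6–12 s: ½(2 + 7)(6) = 27 m/s
12–13 s: ½(7 + 2)(1) = 4.5 m/s
13–17 s: ½(2 + -5)(4) = -6 m/s
Δv = 16.5 m/s, so v(17) = -1 + (16.5) = 15.5 m/s.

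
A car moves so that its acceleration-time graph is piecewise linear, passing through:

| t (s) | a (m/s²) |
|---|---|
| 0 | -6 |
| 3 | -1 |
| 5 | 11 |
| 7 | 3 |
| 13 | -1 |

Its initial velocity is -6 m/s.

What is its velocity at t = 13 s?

13.5 m/s

Δv equals the area under the a-t graph; then v = v₀ + Δv.
0–3 s: ½(-6 + -1)(3) = -10.5 m/s
3–5 s: ½(-1 + 11)(2) = 10 m/s
5–7 s: ½(11 + 3)(2) = 14 m/s
7–13 s: ½(3 + -1)(6) = 6 m/s
Δv = 19.5 m/s, so v(13) = -6 + (19.5) = 13.5 m/s.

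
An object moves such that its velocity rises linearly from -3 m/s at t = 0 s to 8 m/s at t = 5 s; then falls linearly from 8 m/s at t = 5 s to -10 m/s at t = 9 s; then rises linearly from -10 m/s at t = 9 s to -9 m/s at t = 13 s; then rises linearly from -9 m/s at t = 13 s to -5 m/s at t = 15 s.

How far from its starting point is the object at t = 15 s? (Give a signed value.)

Net displacement equals the area under the velocity-time graph (areas below the axis count negative).
0–5 s: ½(-3 + 8)(5) = 12.5 m
5–9 s: ½(8 + -10)(4) = -4 m
9–13 s: ½(-10 + -9)(4) = -38 m
13–15 s: ½(-9 + -5)(2) = -14 m
Net displacement = -43.5 m

-43.5 m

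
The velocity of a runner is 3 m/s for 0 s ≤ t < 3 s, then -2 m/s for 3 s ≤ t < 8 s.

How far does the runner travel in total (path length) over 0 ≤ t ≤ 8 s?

19 m

Distance (not displacement) is the total path length: add the absolute areas under v-t.
0–3 s: |3| × 3 = 9 m
3–8 s: |-2| × 5 = 10 m
Total distance = 19 m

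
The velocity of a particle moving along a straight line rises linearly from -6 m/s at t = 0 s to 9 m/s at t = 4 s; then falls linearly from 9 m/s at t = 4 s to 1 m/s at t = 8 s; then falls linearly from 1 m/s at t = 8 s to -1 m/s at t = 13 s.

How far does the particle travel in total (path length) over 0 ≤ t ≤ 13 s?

Total distance travelled is ∫|v| dt — sum the magnitudes of each area piece.
0–4 s: v = 0 at t = 1.6 s; triangle areas 4.8 + 10.8 = 15.6 m
4–8 s: |½(9 + 1)(4)| = 20 m
8–13 s: v = 0 at t = 10.5 s; triangle areas 1.25 + 1.25 = 2.5 m
Total distance = 38.1 m

38.1 m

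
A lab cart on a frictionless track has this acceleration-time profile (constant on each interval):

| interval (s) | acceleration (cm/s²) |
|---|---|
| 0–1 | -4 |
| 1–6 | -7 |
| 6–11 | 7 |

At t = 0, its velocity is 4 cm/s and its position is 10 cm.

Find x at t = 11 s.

-163 cm

On each constant-a segment, Δv = aΔt and Δx = v₀Δt + ½aΔt²; chain segment to segment.
0–1 s: v starts 4 cm/s; Δx = 4·1 + ½·-4·1² = 2 cm; v ends 0 cm/s.
1–6 s: v starts 0 cm/s; Δx = 0·5 + ½·-7·5² = -87.5 cm; v ends -35 cm/s.
6–11 s: v starts -35 cm/s; Δx = -35·5 + ½·7·5² = -87.5 cm; v ends 0 cm/s.
x(11) = 10 + Σ Δx = -163 cm.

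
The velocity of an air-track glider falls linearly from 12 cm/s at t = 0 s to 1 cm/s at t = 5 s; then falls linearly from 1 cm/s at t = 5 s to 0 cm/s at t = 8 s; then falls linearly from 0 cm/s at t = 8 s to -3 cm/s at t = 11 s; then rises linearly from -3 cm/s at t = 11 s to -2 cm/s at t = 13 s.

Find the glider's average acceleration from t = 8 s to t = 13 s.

Average acceleration = Δv/Δt = (-2 − 0)/(13 − 8) = -0.4 cm/s².

-0.4 cm/s²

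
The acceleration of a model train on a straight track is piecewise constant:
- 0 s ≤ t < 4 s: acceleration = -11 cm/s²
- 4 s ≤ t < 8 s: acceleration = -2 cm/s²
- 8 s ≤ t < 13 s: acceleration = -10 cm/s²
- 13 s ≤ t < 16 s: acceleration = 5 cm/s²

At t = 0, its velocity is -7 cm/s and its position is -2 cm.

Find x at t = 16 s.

On each constant-a segment, Δv = aΔt and Δx = v₀Δt + ½aΔt²; chain segment to segment.
0–4 s: v starts -7 cm/s; Δx = -7·4 + ½·-11·4² = -116 cm; v ends -51 cm/s.
4–8 s: v starts -51 cm/s; Δx = -51·4 + ½·-2·4² = -220 cm; v ends -59 cm/s.
8–13 s: v starts -59 cm/s; Δx = -59·5 + ½·-10·5² = -420 cm; v ends -109 cm/s.
13–16 s: v starts -109 cm/s; Δx = -109·3 + ½·5·3² = -304.5 cm; v ends -94 cm/s.
x(16) = -2 + Σ Δx = -1062.5 cm.

-1062.5 cm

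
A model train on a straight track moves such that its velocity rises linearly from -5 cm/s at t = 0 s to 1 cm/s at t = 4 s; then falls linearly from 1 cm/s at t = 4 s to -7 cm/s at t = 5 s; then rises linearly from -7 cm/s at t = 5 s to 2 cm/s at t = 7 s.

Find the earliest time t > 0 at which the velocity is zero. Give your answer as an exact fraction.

t = 10/3 s

v changes sign on 0–4 s (from -5 to 1); the graph is linear there, so v = 0 at t = 0 + (5)·(4 − 0)/(1 − -5) = 10/3 s.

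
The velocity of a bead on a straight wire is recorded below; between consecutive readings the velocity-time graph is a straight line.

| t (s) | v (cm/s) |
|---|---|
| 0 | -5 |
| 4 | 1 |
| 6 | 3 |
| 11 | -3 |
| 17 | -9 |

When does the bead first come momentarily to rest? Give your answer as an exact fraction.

v changes sign on 0–4 s (from -5 to 1); the graph is linear there, so v = 0 at t = 0 + (5)·(4 − 0)/(1 − -5) = 10/3 s.

t = 10/3 s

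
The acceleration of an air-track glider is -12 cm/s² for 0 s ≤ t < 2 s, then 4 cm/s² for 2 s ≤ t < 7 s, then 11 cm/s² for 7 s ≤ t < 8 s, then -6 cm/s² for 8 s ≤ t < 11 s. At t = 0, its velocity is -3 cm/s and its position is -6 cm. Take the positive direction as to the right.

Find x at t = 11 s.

-137.5 cm

On each constant-a segment, Δv = aΔt and Δx = v₀Δt + ½aΔt²; chain segment to segment.
0–2 s: v starts -3 cm/s; Δx = -3·2 + ½·-12·2² = -30 cm; v ends -27 cm/s.
2–7 s: v starts -27 cm/s; Δx = -27·5 + ½·4·5² = -85 cm; v ends -7 cm/s.
7–8 s: v starts -7 cm/s; Δx = -7·1 + ½·11·1² = -1.5 cm; v ends 4 cm/s.
8–11 s: v starts 4 cm/s; Δx = 4·3 + ½·-6·3² = -15 cm; v ends -14 cm/s.
x(11) = -6 + Σ Δx = -137.5 cm.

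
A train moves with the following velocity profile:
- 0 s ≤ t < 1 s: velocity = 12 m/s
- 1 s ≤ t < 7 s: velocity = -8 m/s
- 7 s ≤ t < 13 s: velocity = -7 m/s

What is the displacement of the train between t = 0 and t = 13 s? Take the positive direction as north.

Displacement is the signed area under the v-t curve.
0–1 s: 12 × 1 = 12 m
1–7 s: -8 × 6 = -48 m
7–13 s: -7 × 6 = -42 m
Net displacement = -78 m

-78 m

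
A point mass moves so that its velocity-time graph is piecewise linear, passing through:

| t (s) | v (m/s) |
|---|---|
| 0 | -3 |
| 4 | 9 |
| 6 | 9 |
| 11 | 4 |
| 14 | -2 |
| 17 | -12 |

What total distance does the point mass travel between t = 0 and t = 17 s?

Distance (not displacement) is the total path length: add the absolute areas under v-t.
0–4 s: v = 0 at t = 1 s; triangle areas 1.5 + 13.5 = 15 m
4–6 s: |9| × 2 = 18 m
6–11 s: |½(9 + 4)(5)| = 32.5 m
11–14 s: v = 0 at t = 13 s; triangle areas 4 + 1 = 5 m
14–17 s: |½(-2 + -12)(3)| = 21 m
Total distance = 91.5 m

91.5 m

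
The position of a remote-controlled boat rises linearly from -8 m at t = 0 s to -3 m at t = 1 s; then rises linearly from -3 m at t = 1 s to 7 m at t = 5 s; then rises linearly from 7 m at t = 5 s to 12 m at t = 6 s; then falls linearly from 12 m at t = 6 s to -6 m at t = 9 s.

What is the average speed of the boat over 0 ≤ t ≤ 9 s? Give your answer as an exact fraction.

38/9 m/s

Average speed = (total path length)/(elapsed time); on a piecewise-linear x-t graph the path length is Σ|Δx|.
0–1 s: |Δx| = |-3 − -8| = 5 m
1–5 s: |Δx| = |7 − -3| = 10 m
5–6 s: |Δx| = |12 − 7| = 5 m
6–9 s: |Δx| = |-6 − 12| = 18 m
Total path = 38 m; average speed = 38/9 = 38/9 m/s.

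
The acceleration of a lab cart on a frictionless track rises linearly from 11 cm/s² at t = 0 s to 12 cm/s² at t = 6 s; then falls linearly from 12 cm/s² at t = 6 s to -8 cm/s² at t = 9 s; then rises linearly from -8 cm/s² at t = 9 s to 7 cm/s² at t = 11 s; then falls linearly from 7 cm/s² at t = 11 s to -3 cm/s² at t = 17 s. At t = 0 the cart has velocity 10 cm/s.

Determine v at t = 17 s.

Δv equals the area under the a-t graph; then v = v₀ + Δv.
0–6 s: ½(11 + 12)(6) = 69 cm/s
6–9 s: ½(12 + -8)(3) = 6 cm/s
9–11 s: ½(-8 + 7)(2) = -1 cm/s
11–17 s: ½(7 + -3)(6) = 12 cm/s
Δv = 86 cm/s, so v(17) = 10 + (86) = 96 cm/s.

96 cm/s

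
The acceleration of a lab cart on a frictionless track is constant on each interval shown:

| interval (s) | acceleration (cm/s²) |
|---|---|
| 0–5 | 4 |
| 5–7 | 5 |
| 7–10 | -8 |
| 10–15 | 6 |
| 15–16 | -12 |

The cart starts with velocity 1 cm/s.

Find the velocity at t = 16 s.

25 cm/s

Δv equals the area under the a-t graph; then v = v₀ + Δv.
0–5 s: 4 × 5 = 20 cm/s
5–7 s: 5 × 2 = 10 cm/s
7–10 s: -8 × 3 = -24 cm/s
10–15 s: 6 × 5 = 30 cm/s
15–16 s: -12 × 1 = -12 cm/s
Δv = 24 cm/s, so v(16) = 1 + (24) = 25 cm/s.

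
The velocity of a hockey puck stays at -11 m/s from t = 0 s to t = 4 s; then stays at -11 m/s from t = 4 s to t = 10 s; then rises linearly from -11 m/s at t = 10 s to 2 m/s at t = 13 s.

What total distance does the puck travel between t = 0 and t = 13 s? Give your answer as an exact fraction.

Total distance travelled is ∫|v| dt — sum the magnitudes of each area piece.
0–4 s: |-11| × 4 = 44 m
4–10 s: |-11| × 6 = 66 m
10–13 s: v = 0 at t = 163/13 s; triangle areas 363/26 + 6/13 = 375/26 m
Total distance = 3235/26 m

3235/26 m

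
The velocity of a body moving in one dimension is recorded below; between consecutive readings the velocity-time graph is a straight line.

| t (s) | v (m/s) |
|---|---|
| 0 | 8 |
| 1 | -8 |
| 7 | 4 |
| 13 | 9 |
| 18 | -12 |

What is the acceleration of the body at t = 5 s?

Acceleration is the slope of the v-t graph on 1–7 s: (4 − -8)/(7 − 1) = 2 m/s².

2 m/s²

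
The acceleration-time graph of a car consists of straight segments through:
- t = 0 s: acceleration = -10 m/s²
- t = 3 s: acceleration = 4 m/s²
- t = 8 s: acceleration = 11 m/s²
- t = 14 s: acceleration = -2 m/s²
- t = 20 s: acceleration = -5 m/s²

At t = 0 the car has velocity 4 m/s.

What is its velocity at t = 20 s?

38.5 m/s

Δv equals the area under the a-t graph; then v = v₀ + Δv.
0–3 s: ½(-10 + 4)(3) = -9 m/s
3–8 s: ½(4 + 11)(5) = 37.5 m/s
8–14 s: ½(11 + -2)(6) = 27 m/s
14–20 s: ½(-2 + -5)(6) = -21 m/s
Δv = 34.5 m/s, so v(20) = 4 + (34.5) = 38.5 m/s.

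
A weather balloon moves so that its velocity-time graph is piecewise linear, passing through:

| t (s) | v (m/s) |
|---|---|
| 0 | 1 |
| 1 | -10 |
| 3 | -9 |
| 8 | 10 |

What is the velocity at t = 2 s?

-9.5 m/s

On 1–3 s the graph is linear from -10 to -9 m/s: v(2) = -10 + (-9 − -10)·(2 − 1)/(3 − 1) = -9.5 m/s.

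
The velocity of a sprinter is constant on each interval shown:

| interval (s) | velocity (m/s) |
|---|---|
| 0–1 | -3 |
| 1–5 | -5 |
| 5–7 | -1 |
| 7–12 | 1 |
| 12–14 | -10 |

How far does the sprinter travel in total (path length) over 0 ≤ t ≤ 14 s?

Distance (not displacement) is the total path length: add the absolute areas under v-t.
0–1 s: |-3| × 1 = 3 m
1–5 s: |-5| × 4 = 20 m
5–7 s: |-1| × 2 = 2 m
7–12 s: |1| × 5 = 5 m
12–14 s: |-10| × 2 = 20 m
Total distance = 50 m

50 m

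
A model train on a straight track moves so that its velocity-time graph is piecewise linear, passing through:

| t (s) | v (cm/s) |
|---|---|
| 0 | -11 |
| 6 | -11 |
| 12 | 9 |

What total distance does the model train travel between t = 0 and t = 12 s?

96.3 cm

Total distance travelled is ∫|v| dt — sum the magnitudes of each area piece.
0–6 s: |-11| × 6 = 66 cm
6–12 s: v = 0 at t = 9.3 s; triangle areas 18.15 + 12.15 = 30.3 cm
Total distance = 96.3 cm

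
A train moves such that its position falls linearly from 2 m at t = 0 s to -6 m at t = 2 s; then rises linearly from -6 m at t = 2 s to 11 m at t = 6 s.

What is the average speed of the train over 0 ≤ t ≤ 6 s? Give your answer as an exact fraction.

Average speed = (total path length)/(elapsed time); on a piecewise-linear x-t graph the path length is Σ|Δx|.
0–2 s: |Δx| = |-6 − 2| = 8 m
2–6 s: |Δx| = |11 − -6| = 17 m
Total path = 25 m; average speed = 25/6 = 25/6 m/s.

25/6 m/s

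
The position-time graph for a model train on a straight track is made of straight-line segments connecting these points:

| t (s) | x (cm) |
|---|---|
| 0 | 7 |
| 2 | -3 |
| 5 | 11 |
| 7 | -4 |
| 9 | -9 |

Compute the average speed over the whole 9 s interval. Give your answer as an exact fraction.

Average speed = (total path length)/(elapsed time); on a piecewise-linear x-t graph the path length is Σ|Δx|.
0–2 s: |Δx| = |-3 − 7| = 10 cm
2–5 s: |Δx| = |11 − -3| = 14 cm
5–7 s: |Δx| = |-4 − 11| = 15 cm
7–9 s: |Δx| = |-9 − -4| = 5 cm
Total path = 44 cm; average speed = 44/9 = 44/9 cm/s.

44/9 cm/s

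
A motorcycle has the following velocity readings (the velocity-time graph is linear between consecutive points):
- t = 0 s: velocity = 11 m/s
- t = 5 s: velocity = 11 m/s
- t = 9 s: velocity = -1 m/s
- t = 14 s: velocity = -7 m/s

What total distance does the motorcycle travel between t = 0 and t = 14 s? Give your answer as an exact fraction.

286/3 m

Total distance travelled is ∫|v| dt — sum the magnitudes of each area piece.
0–5 s: |11| × 5 = 55 m
5–9 s: v = 0 at t = 26/3 s; triangle areas 121/6 + 1/6 = 61/3 m
9–14 s: |½(-1 + -7)(5)| = 20 m
Total distance = 286/3 m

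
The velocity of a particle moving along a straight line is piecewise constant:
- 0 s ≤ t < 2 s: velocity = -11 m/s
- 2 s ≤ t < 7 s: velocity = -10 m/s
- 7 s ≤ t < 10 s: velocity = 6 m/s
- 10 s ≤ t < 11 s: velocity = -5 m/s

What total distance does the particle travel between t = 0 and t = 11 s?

95 m

Total distance travelled is ∫|v| dt — sum the magnitudes of each area piece.
0–2 s: |-11| × 2 = 22 m
2–7 s: |-10| × 5 = 50 m
7–10 s: |6| × 3 = 18 m
10–11 s: |-5| × 1 = 5 m
Total distance = 95 m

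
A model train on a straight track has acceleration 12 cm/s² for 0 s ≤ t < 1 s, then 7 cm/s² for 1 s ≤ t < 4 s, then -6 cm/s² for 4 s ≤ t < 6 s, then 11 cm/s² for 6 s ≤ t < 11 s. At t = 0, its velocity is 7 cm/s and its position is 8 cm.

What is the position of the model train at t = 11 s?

455 cm

On each constant-a segment, Δv = aΔt and Δx = v₀Δt + ½aΔt²; chain segment to segment.
0–1 s: v starts 7 cm/s; Δx = 7·1 + ½·12·1² = 13 cm; v ends 19 cm/s.
1–4 s: v starts 19 cm/s; Δx = 19·3 + ½·7·3² = 88.5 cm; v ends 40 cm/s.
4–6 s: v starts 40 cm/s; Δx = 40·2 + ½·-6·2² = 68 cm; v ends 28 cm/s.
6–11 s: v starts 28 cm/s; Δx = 28·5 + ½·11·5² = 277.5 cm; v ends 83 cm/s.
x(11) = 8 + Σ Δx = 455 cm.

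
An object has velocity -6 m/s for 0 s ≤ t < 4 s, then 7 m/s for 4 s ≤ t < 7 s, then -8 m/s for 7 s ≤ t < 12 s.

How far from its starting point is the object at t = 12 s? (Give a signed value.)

Net displacement equals the area under the velocity-time graph (areas below the axis count negative).
0–4 s: -6 × 4 = -24 m
4–7 s: 7 × 3 = 21 m
7–12 s: -8 × 5 = -40 m
Net displacement = -43 m

-43 m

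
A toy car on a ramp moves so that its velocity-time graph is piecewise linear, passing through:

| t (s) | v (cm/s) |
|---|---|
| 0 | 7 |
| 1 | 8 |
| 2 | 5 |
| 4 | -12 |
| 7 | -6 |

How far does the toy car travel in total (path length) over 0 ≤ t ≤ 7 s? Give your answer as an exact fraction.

866/17 cm

Distance (not displacement) is the total path length: add the absolute areas under v-t.
0–1 s: |½(7 + 8)(1)| = 7.5 cm
1–2 s: |½(8 + 5)(1)| = 6.5 cm
2–4 s: v = 0 at t = 44/17 s; triangle areas 25/17 + 144/17 = 169/17 cm
4–7 s: |½(-12 + -6)(3)| = 27 cm
Total distance = 866/17 cm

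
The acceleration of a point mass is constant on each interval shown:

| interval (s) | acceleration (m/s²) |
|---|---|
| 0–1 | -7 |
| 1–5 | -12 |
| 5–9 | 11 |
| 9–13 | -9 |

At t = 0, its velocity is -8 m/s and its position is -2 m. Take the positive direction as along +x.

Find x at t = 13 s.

-481.5 m

On each constant-a segment, Δv = aΔt and Δx = v₀Δt + ½aΔt²; chain segment to segment.
0–1 s: v starts -8 m/s; Δx = -8·1 + ½·-7·1² = -11.5 m; v ends -15 m/s.
1–5 s: v starts -15 m/s; Δx = -15·4 + ½·-12·4² = -156 m; v ends -63 m/s.
5–9 s: v starts -63 m/s; Δx = -63·4 + ½·11·4² = -164 m; v ends -19 m/s.
9–13 s: v starts -19 m/s; Δx = -19·4 + ½·-9·4² = -148 m; v ends -55 m/s.
x(13) = -2 + Σ Δx = -481.5 m.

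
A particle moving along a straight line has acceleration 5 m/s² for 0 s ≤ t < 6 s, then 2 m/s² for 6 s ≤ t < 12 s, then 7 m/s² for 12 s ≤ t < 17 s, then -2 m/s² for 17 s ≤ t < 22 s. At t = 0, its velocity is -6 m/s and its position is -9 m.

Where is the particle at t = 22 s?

822.5 m

On each constant-a segment, Δv = aΔt and Δx = v₀Δt + ½aΔt²; chain segment to segment.
0–6 s: v starts -6 m/s; Δx = -6·6 + ½·5·6² = 54 m; v ends 24 m/s.
6–12 s: v starts 24 m/s; Δx = 24·6 + ½·2·6² = 180 m; v ends 36 m/s.
12–17 s: v starts 36 m/s; Δx = 36·5 + ½·7·5² = 267.5 m; v ends 71 m/s.
17–22 s: v starts 71 m/s; Δx = 71·5 + ½·-2·5² = 330 m; v ends 61 m/s.
x(22) = -9 + Σ Δx = 822.5 m.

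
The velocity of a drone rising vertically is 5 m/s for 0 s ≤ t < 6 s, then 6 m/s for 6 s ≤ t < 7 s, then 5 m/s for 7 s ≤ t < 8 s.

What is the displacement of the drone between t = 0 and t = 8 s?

41 m

Net displacement equals the area under the velocity-time graph (areas below the axis count negative).
0–6 s: 5 × 6 = 30 m
6–7 s: 6 × 1 = 6 m
7–8 s: 5 × 1 = 5 m
Net displacement = 41 m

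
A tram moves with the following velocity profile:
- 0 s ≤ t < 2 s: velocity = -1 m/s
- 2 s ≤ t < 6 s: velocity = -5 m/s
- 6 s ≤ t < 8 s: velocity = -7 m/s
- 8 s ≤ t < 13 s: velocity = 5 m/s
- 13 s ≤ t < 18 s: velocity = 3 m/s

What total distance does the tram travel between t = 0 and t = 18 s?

76 m

Total distance travelled is ∫|v| dt — sum the magnitudes of each area piece.
0–2 s: |-1| × 2 = 2 m
2–6 s: |-5| × 4 = 20 m
6–8 s: |-7| × 2 = 14 m
8–13 s: |5| × 5 = 25 m
13–18 s: |3| × 5 = 15 m
Total distance = 76 m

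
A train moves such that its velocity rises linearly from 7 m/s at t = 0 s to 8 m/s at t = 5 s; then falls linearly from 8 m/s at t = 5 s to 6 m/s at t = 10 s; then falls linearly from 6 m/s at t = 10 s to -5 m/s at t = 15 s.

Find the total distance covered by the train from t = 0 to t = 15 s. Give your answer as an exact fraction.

950/11 m

Distance (not displacement) is the total path length: add the absolute areas under v-t.
0–5 s: |½(7 + 8)(5)| = 37.5 m
5–10 s: |½(8 + 6)(5)| = 35 m
10–15 s: v = 0 at t = 140/11 s; triangle areas 90/11 + 125/22 = 305/22 m
Total distance = 950/11 m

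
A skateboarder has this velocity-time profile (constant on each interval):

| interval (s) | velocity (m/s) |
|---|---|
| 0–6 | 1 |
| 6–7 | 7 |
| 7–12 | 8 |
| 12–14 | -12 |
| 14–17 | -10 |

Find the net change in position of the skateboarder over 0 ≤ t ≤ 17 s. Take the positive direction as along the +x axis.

Displacement is the signed area under the v-t curve.
0–6 s: 1 × 6 = 6 m
6–7 s: 7 × 1 = 7 m
7–12 s: 8 × 5 = 40 m
12–14 s: -12 × 2 = -24 m
14–17 s: -10 × 3 = -30 m
Net displacement = -1 m

-1 m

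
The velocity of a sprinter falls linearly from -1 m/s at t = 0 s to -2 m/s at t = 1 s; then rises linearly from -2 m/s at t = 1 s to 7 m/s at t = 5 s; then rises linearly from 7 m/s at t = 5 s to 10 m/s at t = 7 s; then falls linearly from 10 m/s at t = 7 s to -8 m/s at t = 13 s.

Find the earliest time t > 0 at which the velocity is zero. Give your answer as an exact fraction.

t = 17/9 s

v changes sign on 1–5 s (from -2 to 7); the graph is linear there, so v = 0 at t = 1 + (2)·(5 − 1)/(7 − -2) = 17/9 s.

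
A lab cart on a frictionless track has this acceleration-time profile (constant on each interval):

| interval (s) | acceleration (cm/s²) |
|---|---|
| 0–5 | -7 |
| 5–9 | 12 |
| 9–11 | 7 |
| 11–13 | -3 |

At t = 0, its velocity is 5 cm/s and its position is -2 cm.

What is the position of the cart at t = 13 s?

19.5 cm

On each constant-a segment, Δv = aΔt and Δx = v₀Δt + ½aΔt²; chain segment to segment.
0–5 s: v starts 5 cm/s; Δx = 5·5 + ½·-7·5² = -62.5 cm; v ends -30 cm/s.
5–9 s: v starts -30 cm/s; Δx = -30·4 + ½·12·4² = -24 cm; v ends 18 cm/s.
9–11 s: v starts 18 cm/s; Δx = 18·2 + ½·7·2² = 50 cm; v ends 32 cm/s.
11–13 s: v starts 32 cm/s; Δx = 32·2 + ½·-3·2² = 58 cm; v ends 26 cm/s.
x(13) = -2 + Σ Δx = 19.5 cm.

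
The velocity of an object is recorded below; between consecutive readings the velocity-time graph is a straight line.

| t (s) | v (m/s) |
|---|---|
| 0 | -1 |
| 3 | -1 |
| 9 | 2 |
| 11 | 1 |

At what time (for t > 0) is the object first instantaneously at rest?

t = 5 s

v changes sign on 3–9 s (from -1 to 2); the graph is linear there, so v = 0 at t = 3 + (1)·(9 − 3)/(2 − -1) = 5 s.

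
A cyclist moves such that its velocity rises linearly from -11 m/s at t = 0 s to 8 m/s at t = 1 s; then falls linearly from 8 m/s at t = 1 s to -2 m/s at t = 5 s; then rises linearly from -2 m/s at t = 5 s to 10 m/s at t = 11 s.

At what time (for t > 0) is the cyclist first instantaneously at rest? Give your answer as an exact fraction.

t = 11/19 s

v changes sign on 0–1 s (from -11 to 8); the graph is linear there, so v = 0 at t = 0 + (11)·(1 − 0)/(8 − -11) = 11/19 s.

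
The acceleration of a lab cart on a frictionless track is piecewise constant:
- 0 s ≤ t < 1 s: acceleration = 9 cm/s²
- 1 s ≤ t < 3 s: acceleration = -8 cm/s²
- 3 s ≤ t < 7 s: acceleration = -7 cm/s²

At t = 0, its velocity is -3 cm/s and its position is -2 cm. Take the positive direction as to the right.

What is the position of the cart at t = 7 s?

-100.5 cm

On each constant-a segment, Δv = aΔt and Δx = v₀Δt + ½aΔt²; chain segment to segment.
0–1 s: v starts -3 cm/s; Δx = -3·1 + ½·9·1² = 1.5 cm; v ends 6 cm/s.
1–3 s: v starts 6 cm/s; Δx = 6·2 + ½·-8·2² = -4 cm; v ends -10 cm/s.
3–7 s: v starts -10 cm/s; Δx = -10·4 + ½·-7·4² = -96 cm; v ends -38 cm/s.
x(7) = -2 + Σ Δx = -100.5 cm.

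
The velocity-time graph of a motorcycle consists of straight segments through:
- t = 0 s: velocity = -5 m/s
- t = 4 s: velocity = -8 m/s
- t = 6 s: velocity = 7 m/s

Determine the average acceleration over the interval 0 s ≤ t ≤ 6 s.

Average acceleration = Δv/Δt = (7 − -5)/(6 − 0) = 2 m/s².

2 m/s²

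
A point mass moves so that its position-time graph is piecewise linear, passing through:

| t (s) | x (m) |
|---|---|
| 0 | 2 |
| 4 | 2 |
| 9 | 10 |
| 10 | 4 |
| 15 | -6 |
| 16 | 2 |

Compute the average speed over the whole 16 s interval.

Average speed = (total path length)/(elapsed time); on a piecewise-linear x-t graph the path length is Σ|Δx|.
0–4 s: |Δx| = |2 − 2| = 0 m
4–9 s: |Δx| = |10 − 2| = 8 m
9–10 s: |Δx| = |4 − 10| = 6 m
10–15 s: |Δx| = |-6 − 4| = 10 m
15–16 s: |Δx| = |2 − -6| = 8 m
Total path = 32 m; average speed = 32/16 = 2 m/s.

2 m/s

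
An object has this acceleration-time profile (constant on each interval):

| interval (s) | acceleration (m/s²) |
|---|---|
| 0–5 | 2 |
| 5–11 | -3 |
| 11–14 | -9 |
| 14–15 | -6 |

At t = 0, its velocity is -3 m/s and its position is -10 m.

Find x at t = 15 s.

-126.5 m

On each constant-a segment, Δv = aΔt and Δx = v₀Δt + ½aΔt²; chain segment to segment.
0–5 s: v starts -3 m/s; Δx = -3·5 + ½·2·5² = 10 m; v ends 7 m/s.
5–11 s: v starts 7 m/s; Δx = 7·6 + ½·-3·6² = -12 m; v ends -11 m/s.
11–14 s: v starts -11 m/s; Δx = -11·3 + ½·-9·3² = -73.5 m; v ends -38 m/s.
14–15 s: v starts -38 m/s; Δx = -38·1 + ½·-6·1² = -41 m; v ends -44 m/s.
x(15) = -10 + Σ Δx = -126.5 m.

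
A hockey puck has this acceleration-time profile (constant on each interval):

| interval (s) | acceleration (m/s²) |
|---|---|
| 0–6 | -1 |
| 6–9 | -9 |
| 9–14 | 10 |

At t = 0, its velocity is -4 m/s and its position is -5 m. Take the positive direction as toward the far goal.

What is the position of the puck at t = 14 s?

-177.5 m

On each constant-a segment, Δv = aΔt and Δx = v₀Δt + ½aΔt²; chain segment to segment.
0–6 s: v starts -4 m/s; Δx = -4·6 + ½·-1·6² = -42 m; v ends -10 m/s.
6–9 s: v starts -10 m/s; Δx = -10·3 + ½·-9·3² = -70.5 m; v ends -37 m/s.
9–14 s: v starts -37 m/s; Δx = -37·5 + ½·10·5² = -60 m; v ends 13 m/s.
x(14) = -5 + Σ Δx = -177.5 m.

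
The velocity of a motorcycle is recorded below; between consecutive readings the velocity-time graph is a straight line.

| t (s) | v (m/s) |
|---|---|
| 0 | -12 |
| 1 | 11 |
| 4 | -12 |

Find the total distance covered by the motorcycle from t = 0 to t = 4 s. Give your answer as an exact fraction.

Total distance travelled is ∫|v| dt — sum the magnitudes of each area piece.
0–1 s: v = 0 at t = 12/23 s; triangle areas 72/23 + 121/46 = 265/46 m
1–4 s: v = 0 at t = 56/23 s; triangle areas 363/46 + 216/23 = 795/46 m
Total distance = 530/23 m

530/23 m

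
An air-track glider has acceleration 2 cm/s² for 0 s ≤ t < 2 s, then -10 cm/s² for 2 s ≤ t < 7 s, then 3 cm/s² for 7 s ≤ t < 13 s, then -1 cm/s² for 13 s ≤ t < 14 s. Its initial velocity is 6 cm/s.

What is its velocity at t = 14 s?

-23 cm/s

Δv equals the area under the a-t graph; then v = v₀ + Δv.
0–2 s: 2 × 2 = 4 cm/s
2–7 s: -10 × 5 = -50 cm/s
7–13 s: 3 × 6 = 18 cm/s
13–14 s: -1 × 1 = -1 cm/s
Δv = -29 cm/s, so v(14) = 6 + (-29) = -23 cm/s.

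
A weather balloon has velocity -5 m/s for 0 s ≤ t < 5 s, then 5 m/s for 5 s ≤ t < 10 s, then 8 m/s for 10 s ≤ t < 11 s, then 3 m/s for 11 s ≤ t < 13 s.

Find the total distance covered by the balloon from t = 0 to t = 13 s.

64 m

Total distance travelled is ∫|v| dt — sum the magnitudes of each area piece.
0–5 s: |-5| × 5 = 25 m
5–10 s: |5| × 5 = 25 m
10–11 s: |8| × 1 = 8 m
11–13 s: |3| × 2 = 6 m
Total distance = 64 m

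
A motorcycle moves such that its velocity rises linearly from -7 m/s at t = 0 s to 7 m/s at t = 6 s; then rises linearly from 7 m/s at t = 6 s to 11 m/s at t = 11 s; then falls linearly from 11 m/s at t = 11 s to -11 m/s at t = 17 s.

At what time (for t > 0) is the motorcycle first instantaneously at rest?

v changes sign on 0–6 s (from -7 to 7); the graph is linear there, so v = 0 at t = 0 + (7)·(6 − 0)/(7 − -7) = 3 s.

t = 3 s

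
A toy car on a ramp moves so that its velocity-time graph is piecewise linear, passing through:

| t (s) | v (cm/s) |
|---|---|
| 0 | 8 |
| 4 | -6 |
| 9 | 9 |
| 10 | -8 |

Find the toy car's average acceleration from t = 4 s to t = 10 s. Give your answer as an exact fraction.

-1/3 cm/s²

Average acceleration = Δv/Δt = (-8 − -6)/(10 − 4) = -1/3 cm/s².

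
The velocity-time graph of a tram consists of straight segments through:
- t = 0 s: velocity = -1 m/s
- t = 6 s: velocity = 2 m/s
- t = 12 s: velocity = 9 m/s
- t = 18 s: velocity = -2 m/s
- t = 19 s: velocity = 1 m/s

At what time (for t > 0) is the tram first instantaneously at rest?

t = 2 s

v changes sign on 0–6 s (from -1 to 2); the graph is linear there, so v = 0 at t = 0 + (1)·(6 − 0)/(2 − -1) = 2 s.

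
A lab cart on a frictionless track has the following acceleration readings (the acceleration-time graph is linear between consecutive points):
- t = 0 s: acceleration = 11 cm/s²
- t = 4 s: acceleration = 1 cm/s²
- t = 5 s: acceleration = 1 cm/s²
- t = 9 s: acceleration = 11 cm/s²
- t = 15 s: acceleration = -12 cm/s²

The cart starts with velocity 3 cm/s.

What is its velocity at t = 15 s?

Δv equals the area under the a-t graph; then v = v₀ + Δv.
0–4 s: ½(11 + 1)(4) = 24 cm/s
4–5 s: 1 × 1 = 1 cm/s
5–9 s: ½(1 + 11)(4) = 24 cm/s
9–15 s: ½(11 + -12)(6) = -3 cm/s
Δv = 46 cm/s, so v(15) = 3 + (46) = 49 cm/s.

49 cm/s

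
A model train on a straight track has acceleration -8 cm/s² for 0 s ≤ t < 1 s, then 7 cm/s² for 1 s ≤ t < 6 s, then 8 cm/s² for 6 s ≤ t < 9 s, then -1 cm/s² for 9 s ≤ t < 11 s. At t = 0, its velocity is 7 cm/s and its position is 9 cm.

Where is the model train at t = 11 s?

346.5 cm

On each constant-a segment, Δv = aΔt and Δx = v₀Δt + ½aΔt²; chain segment to segment.
0–1 s: v starts 7 cm/s; Δx = 7·1 + ½·-8·1² = 3 cm; v ends -1 cm/s.
1–6 s: v starts -1 cm/s; Δx = -1·5 + ½·7·5² = 82.5 cm; v ends 34 cm/s.
6–9 s: v starts 34 cm/s; Δx = 34·3 + ½·8·3² = 138 cm; v ends 58 cm/s.
9–11 s: v starts 58 cm/s; Δx = 58·2 + ½·-1·2² = 114 cm; v ends 56 cm/s.
x(11) = 9 + Σ Δx = 346.5 cm.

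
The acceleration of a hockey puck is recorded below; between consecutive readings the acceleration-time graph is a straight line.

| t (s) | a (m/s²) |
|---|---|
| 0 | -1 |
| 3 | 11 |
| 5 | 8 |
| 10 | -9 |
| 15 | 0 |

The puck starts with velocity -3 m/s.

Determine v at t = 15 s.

Δv equals the area under the a-t graph; then v = v₀ + Δv.
0–3 s: ½(-1 + 11)(3) = 15 m/s
3–5 s: ½(11 + 8)(2) = 19 m/s
5–10 s: ½(8 + -9)(5) = -2.5 m/s
10–15 s: ½(-9 + 0)(5) = -22.5 m/s
Δv = 9 m/s, so v(15) = -3 + (9) = 6 m/s.

6 m/s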